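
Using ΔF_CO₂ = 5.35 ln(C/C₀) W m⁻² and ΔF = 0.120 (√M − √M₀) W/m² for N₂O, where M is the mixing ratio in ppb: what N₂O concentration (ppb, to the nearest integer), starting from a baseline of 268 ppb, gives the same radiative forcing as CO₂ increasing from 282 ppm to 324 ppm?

M ≈ 509 ppb

CO₂ forcing: 5.35 × ln(324/282) = 5.35 × 0.138836 = 0.74277 W/m².
Set 0.120(√M − √268) = 0.74277: √M = 0.74277/0.120 + √268 = 6.1898 + 16.3707 = 22.5605.
M = (22.5605)² = 508.98 ppb.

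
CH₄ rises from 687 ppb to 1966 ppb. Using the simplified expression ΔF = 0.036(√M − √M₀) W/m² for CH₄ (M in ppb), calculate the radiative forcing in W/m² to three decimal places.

CH₄: 0.036 × (√1966 − √687) = 0.036 × (44.3396 − 26.2107) = 0.036 × 18.1289 = 0.6526 W/m².

ΔF = 0.653 W/m²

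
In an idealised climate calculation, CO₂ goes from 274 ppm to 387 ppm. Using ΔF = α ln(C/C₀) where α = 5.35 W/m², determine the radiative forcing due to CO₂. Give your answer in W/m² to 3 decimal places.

ΔF = 1.847 W/m²

CO₂ absorption bands are partially saturated, so forcing scales with the logarithm of the concentration ratio.
CO₂: 5.35 × ln(387/274) = 5.35 × ln(1.41241) = 5.35 × 0.34530 = 1.8474 W/m².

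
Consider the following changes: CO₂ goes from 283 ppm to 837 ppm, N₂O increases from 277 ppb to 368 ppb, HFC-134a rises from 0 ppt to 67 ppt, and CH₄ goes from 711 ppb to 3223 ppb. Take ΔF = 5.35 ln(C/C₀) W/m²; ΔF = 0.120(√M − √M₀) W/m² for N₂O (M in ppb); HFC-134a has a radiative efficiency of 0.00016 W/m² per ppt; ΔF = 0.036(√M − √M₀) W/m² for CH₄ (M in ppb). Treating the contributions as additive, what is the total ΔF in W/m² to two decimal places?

ΔF = 7.20 W/m²

CO₂: 5.35 × ln(837/283) = 5.35 × ln(2.95760) = 5.35 × 1.08438 = 5.8014 W/m².
N₂O: 0.120 × (√368 − √277) = 0.120 × (19.1833 − 16.6433) = 0.120 × 2.5400 = 0.3048 W/m².
HFC-134a: ΔF = 0.00016 × (67 − 0) = 0.00016 × 67 = 0.0107 W/m².
CH₄: 0.036 × (√3223 − √711) = 0.036 × (56.7715 − 26.6646) = 0.036 × 30.1069 = 1.0838 W/m².
Total ΔF = 5.8014 + 0.3048 + 0.0107 + 1.0838 = 7.2007 W/m².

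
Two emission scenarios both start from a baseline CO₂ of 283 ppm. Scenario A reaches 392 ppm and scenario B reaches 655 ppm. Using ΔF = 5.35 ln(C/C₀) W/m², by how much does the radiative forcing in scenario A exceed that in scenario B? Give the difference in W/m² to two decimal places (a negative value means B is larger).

ΔF_A − ΔF_B = -2.75 W/m²

ΔF_A = 5.35 ln(392/283) = 5.35 × 0.32581 = 1.7431 W/m².
ΔF_B = 5.35 ln(655/283) = 5.35 × 0.83919 = 4.4897 W/m².
Difference: 1.7431 − 4.4897 = -2.7466 W/m².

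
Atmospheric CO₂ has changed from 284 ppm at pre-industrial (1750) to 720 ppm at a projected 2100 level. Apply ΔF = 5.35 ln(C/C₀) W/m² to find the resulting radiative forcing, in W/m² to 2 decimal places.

ΔF = 4.98 W/m²

CO₂: 5.35 × ln(720/284) = 5.35 × ln(2.53521) = 5.35 × 0.93028 = 4.9770 W/m².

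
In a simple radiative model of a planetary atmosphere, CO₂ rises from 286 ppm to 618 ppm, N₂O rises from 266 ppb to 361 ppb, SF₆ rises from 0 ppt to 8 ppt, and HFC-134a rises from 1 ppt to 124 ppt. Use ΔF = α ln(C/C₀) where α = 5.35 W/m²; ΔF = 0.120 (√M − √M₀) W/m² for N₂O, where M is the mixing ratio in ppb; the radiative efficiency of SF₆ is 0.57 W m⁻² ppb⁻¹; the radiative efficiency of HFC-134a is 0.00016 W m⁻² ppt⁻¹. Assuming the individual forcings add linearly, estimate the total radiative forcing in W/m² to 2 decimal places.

CO₂: 5.35 × ln(618/286) = 5.35 × ln(2.16084) = 5.35 × 0.77050 = 4.1222 W/m².
N₂O: 0.120 × (√361 − √266) = 0.120 × (19.0000 − 16.3095) = 0.120 × 2.6905 = 0.3229 W/m².
SF₆: Δ = 8 − 0 = 8 ppt = 0.008 ppb; ΔF = 0.57 × 0.008 = 0.0046 W/m².
HFC-134a: ΔF = 0.00016 × (124 − 1) = 0.00016 × 123 = 0.0197 W/m².
Total ΔF = 4.1222 + 0.3229 + 0.0046 + 0.0197 = 4.4694 W/m².

ΔF = 4.47 W/m²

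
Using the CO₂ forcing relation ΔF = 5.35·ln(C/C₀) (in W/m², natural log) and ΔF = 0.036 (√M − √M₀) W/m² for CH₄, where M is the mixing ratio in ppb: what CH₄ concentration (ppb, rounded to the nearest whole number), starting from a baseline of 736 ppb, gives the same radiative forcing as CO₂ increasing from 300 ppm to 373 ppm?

M ≈ 3540 ppb

CO₂ forcing: 5.35 × ln(373/300) = 5.35 × 0.217796 = 1.16521 W/m².
Set 0.036(√M − √736) = 1.16521: √M = 1.16521/0.036 + √736 = 32.3669 + 27.1293 = 59.4962.
M = (59.4962)² = 3539.80 ppb.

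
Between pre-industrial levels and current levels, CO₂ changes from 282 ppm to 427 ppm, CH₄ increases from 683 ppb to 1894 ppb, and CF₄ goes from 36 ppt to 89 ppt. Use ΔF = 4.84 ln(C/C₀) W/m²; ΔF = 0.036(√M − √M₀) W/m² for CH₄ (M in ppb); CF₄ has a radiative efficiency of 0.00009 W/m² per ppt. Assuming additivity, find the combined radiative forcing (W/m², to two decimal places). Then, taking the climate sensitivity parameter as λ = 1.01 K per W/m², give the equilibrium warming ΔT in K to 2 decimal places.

CO₂: 4.84 × ln(427/282) = 4.84 × ln(1.51418) = 4.84 × 0.41487 = 2.0080 W/m².
CH₄: 0.036 × (√1894 − √683) = 0.036 × (43.5201 − 26.1343) = 0.036 × 17.3858 = 0.6259 W/m².
CF₄: ΔF = 0.00009 × (89 − 36) = 0.00009 × 53 = 0.0048 W/m².
Total ΔF = 2.0080 + 0.6259 + 0.0048 = 2.6387 W/m².
ΔT = λ ΔF = 1.01 × 2.64 = 2.6664 K.

ΔF = 2.64 W/m²; ΔT = 2.67 K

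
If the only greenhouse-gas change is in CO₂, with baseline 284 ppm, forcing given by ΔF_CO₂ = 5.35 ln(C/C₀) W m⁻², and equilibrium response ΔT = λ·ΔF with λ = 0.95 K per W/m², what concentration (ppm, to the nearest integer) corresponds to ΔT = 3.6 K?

Required forcing: ΔF = ΔT/λ = 3.6/0.95 = 3.7895 W/m².
Then ln(C/284) = ΔF/5.35 = 3.7895/5.35 = 0.70832.
So C = 284 × e^0.70832 = 284 × 2.03058 = 576.68 ppm.

C ≈ 577 ppm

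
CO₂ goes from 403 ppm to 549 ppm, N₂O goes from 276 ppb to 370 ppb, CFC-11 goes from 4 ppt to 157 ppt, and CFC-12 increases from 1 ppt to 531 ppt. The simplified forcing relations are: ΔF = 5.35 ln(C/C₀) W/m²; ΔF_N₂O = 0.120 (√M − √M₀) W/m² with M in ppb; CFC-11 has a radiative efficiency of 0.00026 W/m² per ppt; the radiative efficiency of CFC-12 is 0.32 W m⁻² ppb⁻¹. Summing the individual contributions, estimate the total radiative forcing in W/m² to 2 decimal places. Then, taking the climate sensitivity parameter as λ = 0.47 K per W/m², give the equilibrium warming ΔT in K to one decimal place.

CO₂: 5.35 × ln(549/403) = 5.35 × ln(1.36228) = 5.35 × 0.30916 = 1.6540 W/m².
N₂O: 0.120 × (√370 − √276) = 0.120 × (19.2354 − 16.6132) = 0.120 × 2.6222 = 0.3147 W/m².
CFC-11: ΔF = 0.00026 × (157 − 4) = 0.00026 × 153 = 0.0398 W/m².
CFC-12: Δ = 531 − 1 = 530 ppt = 0.530 ppb; ΔF = 0.32 × 0.530 = 0.1696 W/m².
Total ΔF = 1.6540 + 0.3147 + 0.0398 + 0.1696 = 2.1781 W/m².
ΔT = λ ΔF = 0.47 × 2.18 = 1.0246 K.

ΔF = 2.18 W/m²; ΔT = 1.0 K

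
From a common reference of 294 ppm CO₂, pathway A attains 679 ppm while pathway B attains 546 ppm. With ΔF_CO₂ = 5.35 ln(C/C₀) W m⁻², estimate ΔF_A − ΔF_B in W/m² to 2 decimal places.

ΔF_A − ΔF_B = 1.17 W/m²

ΔF_A = 5.35 ln(679/294) = 5.35 × 0.83704 = 4.4782 W/m².
ΔF_B = 5.35 ln(546/294) = 5.35 × 0.61904 = 3.3119 W/m².
Difference: 4.4782 − 3.3119 = 1.1663 W/m².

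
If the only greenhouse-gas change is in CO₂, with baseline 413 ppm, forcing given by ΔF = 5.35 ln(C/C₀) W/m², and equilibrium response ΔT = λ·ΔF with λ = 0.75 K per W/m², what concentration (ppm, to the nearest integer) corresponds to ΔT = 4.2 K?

C ≈ 1176 ppm

Required forcing: ΔF = ΔT/λ = 4.2/0.75 = 5.6000 W/m².
Then ln(C/413) = ΔF/5.35 = 5.6000/5.35 = 1.04673.
So C = 413 × e^1.04673 = 413 × 2.84832 = 1176.36 ppm.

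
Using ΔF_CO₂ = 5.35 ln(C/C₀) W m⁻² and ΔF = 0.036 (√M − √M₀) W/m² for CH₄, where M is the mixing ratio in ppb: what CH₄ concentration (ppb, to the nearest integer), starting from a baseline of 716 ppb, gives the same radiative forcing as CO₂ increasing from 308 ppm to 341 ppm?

M ≈ 1754 ppb

CO₂ forcing: 5.35 × ln(341/308) = 5.35 × 0.101783 = 0.54454 W/m².
Set 0.036(√M − √716) = 0.54454: √M = 0.54454/0.036 + √716 = 15.1261 + 26.7582 = 41.8843.
M = (41.8843)² = 1754.29 ppb.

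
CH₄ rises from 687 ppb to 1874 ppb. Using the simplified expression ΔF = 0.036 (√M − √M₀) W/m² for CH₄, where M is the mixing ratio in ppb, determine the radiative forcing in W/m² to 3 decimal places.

CH₄: 0.036 × (√1874 − √687) = 0.036 × (43.2897 − 26.2107) = 0.036 × 17.0790 = 0.6148 W/m².

ΔF = 0.615 W/m²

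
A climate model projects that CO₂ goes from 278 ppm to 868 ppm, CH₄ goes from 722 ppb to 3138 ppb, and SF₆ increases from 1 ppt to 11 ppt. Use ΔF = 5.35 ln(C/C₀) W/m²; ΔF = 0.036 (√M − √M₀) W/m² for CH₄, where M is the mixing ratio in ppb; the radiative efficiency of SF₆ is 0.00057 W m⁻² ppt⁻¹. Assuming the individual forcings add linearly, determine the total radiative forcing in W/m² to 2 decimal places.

CO₂: 5.35 × ln(868/278) = 5.35 × ln(3.12230) = 5.35 × 1.13857 = 6.0913 W/m².
CH₄: 0.036 × (√3138 − √722) = 0.036 × (56.0179 − 26.8701) = 0.036 × 29.1478 = 1.0493 W/m².
SF₆: ΔF = 0.00057 × (11 − 1) = 0.00057 × 10 = 0.0057 W/m².
Total ΔF = 6.0913 + 1.0493 + 0.0057 = 7.1463 W/m².

ΔF = 7.15 W/m²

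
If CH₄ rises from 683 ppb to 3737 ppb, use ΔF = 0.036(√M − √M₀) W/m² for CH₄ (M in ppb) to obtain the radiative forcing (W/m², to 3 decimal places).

ΔF = 1.260 W/m²

CH₄: 0.036 × (√3737 − √683) = 0.036 × (61.1310 − 26.1343) = 0.036 × 34.9967 = 1.2599 W/m².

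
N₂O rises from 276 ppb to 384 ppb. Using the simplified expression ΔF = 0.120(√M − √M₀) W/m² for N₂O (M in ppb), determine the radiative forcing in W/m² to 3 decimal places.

N₂O: 0.120 × (√384 − √276) = 0.120 × (19.5959 − 16.6132) = 0.120 × 2.9827 = 0.3579 W/m².

ΔF = 0.358 W/m²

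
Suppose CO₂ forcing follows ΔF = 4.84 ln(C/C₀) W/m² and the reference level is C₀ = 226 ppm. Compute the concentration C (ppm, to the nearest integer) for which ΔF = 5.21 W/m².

Set 4.84 ln(C/226) = 5.21, so ln(C/226) = 5.21/4.84 = 1.07645.
Then C/226 = e^1.07645 = 2.93424, giving C = 226 × 2.93424 = 663.14 ppm.

C ≈ 663 ppm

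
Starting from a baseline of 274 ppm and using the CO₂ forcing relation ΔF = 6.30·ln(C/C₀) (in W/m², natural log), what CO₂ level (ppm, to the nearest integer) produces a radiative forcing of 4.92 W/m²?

C ≈ 598 ppm

Set 6.30 ln(C/274) = 4.92, so ln(C/274) = 4.92/6.30 = 0.78095.
Then C/274 = e^0.78095 = 2.18355, giving C = 274 × 2.18355 = 598.29 ppm.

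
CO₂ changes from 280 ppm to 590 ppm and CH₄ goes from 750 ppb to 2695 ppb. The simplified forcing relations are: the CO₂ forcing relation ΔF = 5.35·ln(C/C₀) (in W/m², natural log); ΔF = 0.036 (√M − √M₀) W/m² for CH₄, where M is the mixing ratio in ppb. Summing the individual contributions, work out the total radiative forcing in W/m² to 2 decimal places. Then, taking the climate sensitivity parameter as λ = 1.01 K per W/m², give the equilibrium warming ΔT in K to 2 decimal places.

ΔF = 4.87 W/m²; ΔT = 4.92 K

CO₂: 5.35 × ln(590/280) = 5.35 × ln(2.10714) = 5.35 × 0.74533 = 3.9875 W/m².
CH₄: 0.036 × (√2695 − √750) = 0.036 × (51.9134 − 27.3861) = 0.036 × 24.5273 = 0.8830 W/m².
Total ΔF = 3.9875 + 0.8830 = 4.8705 W/m².
ΔT = λ ΔF = 1.01 × 4.87 = 4.9187 K.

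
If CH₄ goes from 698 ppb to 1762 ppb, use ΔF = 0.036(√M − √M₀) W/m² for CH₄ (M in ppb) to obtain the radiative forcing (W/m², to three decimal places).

CH₄: 0.036 × (√1762 − √698) = 0.036 × (41.9762 − 26.4197) = 0.036 × 15.5565 = 0.5600 W/m².

ΔF = 0.560 W/m²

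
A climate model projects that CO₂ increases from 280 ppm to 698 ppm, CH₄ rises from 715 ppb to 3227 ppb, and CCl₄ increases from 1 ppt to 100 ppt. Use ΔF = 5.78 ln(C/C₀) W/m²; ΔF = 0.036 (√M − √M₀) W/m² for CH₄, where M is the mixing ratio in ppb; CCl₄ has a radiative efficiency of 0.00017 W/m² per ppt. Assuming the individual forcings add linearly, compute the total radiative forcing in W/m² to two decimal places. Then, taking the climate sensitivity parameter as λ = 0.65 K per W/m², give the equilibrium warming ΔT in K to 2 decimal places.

CO₂: 5.78 × ln(698/280) = 5.78 × ln(2.49286) = 5.78 × 0.91343 = 5.2796 W/m².
CH₄: 0.036 × (√3227 − √715) = 0.036 × (56.8067 − 26.7395) = 0.036 × 30.0672 = 1.0824 W/m².
CCl₄: ΔF = 0.00017 × (100 − 1) = 0.00017 × 99 = 0.0168 W/m².
Total ΔF = 5.2796 + 1.0824 + 0.0168 = 6.3788 W/m².
ΔT = λ ΔF = 0.65 × 6.38 = 4.1470 K.

ΔF = 6.38 W/m²; ΔT = 4.15 K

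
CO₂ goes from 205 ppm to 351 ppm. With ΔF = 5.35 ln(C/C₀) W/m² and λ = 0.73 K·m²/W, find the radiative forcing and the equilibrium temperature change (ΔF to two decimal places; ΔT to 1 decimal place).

ΔF = 2.88 W/m²; ΔT = 2.1 K

CO₂: 5.35 × ln(351/205) = 5.35 × ln(1.71220) = 5.35 × 0.53778 = 2.8771 W/m².
ΔT = λ ΔF = 0.73 × 2.88 = 2.1024 K.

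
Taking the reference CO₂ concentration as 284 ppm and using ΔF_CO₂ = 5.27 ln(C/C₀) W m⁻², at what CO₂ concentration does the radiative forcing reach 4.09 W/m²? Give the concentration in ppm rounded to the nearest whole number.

C ≈ 617 ppm

Set 5.27 ln(C/284) = 4.09, so ln(C/284) = 4.09/5.27 = 0.77609.
Then C/284 = e^0.77609 = 2.17296, giving C = 284 × 2.17296 = 617.12 ppm.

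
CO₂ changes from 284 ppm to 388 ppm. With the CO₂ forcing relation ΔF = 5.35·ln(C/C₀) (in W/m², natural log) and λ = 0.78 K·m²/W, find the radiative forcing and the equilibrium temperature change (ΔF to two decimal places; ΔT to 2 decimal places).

ΔF = 1.67 W/m²; ΔT = 1.30 K

CO₂: 5.35 × ln(388/284) = 5.35 × ln(1.36620) = 5.35 × 0.31203 = 1.6694 W/m².
ΔT = λ ΔF = 0.78 × 1.67 = 1.3026 K.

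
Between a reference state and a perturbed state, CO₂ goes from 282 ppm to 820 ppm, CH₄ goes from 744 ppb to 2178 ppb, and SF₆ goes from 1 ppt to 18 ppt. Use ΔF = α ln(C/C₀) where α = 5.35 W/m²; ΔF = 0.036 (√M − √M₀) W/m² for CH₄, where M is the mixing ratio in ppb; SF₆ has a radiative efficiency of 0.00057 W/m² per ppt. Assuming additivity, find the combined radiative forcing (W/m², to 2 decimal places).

CO₂: 5.35 × ln(820/282) = 5.35 × ln(2.90780) = 5.35 × 1.06740 = 5.7106 W/m².
CH₄: 0.036 × (√2178 − √744) = 0.036 × (46.6690 − 27.2764) = 0.036 × 19.3926 = 0.6981 W/m².
SF₆: ΔF = 0.00057 × (18 − 1) = 0.00057 × 17 = 0.0097 W/m².
Total ΔF = 5.7106 + 0.6981 + 0.0097 = 6.4184 W/m².

ΔF = 6.42 W/m²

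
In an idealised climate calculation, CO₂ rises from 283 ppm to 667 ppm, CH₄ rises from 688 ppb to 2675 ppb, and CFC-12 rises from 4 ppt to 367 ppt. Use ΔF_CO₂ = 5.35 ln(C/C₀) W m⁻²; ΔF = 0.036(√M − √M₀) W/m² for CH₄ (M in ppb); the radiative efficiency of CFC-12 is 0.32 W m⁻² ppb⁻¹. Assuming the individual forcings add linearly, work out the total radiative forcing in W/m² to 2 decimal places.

ΔF = 5.62 W/m²

CO₂: 5.35 × ln(667/283) = 5.35 × ln(2.35689) = 5.35 × 0.85734 = 4.5868 W/m².
CH₄: 0.036 × (√2675 − √688) = 0.036 × (51.7204 − 26.2298) = 0.036 × 25.4906 = 0.9177 W/m².
CFC-12: Δ = 367 − 4 = 363 ppt = 0.363 ppb; ΔF = 0.32 × 0.363 = 0.1162 W/m².
Total ΔF = 4.5868 + 0.9177 + 0.1162 = 5.6207 W/m².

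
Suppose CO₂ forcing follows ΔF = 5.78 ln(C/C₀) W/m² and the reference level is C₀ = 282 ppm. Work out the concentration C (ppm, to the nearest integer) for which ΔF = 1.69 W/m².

Set 5.78 ln(C/282) = 1.69, so ln(C/282) = 1.69/5.78 = 0.29239.
Then C/282 = e^0.29239 = 1.33963, giving C = 282 × 1.33963 = 377.78 ppm.

C ≈ 378 ppm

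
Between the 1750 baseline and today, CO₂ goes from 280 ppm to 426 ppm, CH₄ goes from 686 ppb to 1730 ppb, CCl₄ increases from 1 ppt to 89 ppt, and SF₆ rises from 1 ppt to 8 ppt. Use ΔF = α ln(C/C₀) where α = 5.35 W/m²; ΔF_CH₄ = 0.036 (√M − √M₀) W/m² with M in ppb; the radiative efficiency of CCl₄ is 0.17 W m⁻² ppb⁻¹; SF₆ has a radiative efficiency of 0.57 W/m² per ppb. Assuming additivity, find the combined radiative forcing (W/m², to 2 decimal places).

ΔF = 2.82 W/m²

CO₂: 5.35 × ln(426/280) = 5.35 × ln(1.52143) = 5.35 × 0.41965 = 2.2451 W/m².
CH₄: 0.036 × (√1730 − √686) = 0.036 × (41.5933 − 26.1916) = 0.036 × 15.4017 = 0.5545 W/m².
CCl₄: Δ = 89 − 1 = 88 ppt = 0.088 ppb; ΔF = 0.17 × 0.088 = 0.0150 W/m².
SF₆: Δ = 8 − 1 = 7 ppt = 0.007 ppb; ΔF = 0.57 × 0.007 = 0.0040 W/m².
Total ΔF = 2.2451 + 0.5545 + 0.0150 + 0.0040 = 2.8186 W/m².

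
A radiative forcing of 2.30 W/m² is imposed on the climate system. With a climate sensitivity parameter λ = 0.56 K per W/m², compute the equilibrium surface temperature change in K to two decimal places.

ΔT = λ ΔF = 0.56 × 2.30 = 1.2880 K.

ΔT = 1.29 K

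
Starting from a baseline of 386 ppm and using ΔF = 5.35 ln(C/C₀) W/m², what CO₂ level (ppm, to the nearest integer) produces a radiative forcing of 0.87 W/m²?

C ≈ 454 ppm

Set 5.35 ln(C/386) = 0.87, so ln(C/386) = 0.87/5.35 = 0.16262.
Then C/386 = e^0.16262 = 1.17659, giving C = 386 × 1.17659 = 454.16 ppm.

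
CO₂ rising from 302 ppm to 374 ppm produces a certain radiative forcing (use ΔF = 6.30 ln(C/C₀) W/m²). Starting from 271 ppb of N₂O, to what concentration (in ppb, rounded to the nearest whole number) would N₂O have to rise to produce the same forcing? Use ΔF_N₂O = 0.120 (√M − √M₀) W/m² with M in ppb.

CO₂ forcing: 6.30 × ln(374/302) = 6.30 × 0.213829 = 1.34712 W/m².
Set 0.120(√M − √271) = 1.34712: √M = 1.34712/0.120 + √271 = 11.2260 + 16.4621 = 27.6881.
M = (27.6881)² = 766.63 ppb.

M ≈ 767 ppb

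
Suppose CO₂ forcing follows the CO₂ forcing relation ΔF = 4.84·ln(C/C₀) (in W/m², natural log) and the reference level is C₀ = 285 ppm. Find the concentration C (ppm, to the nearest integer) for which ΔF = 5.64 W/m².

Set 4.84 ln(C/285) = 5.64, so ln(C/285) = 5.64/4.84 = 1.16529.
Then C/285 = e^1.16529 = 3.20685, giving C = 285 × 3.20685 = 913.95 ppm.

C ≈ 914 ppm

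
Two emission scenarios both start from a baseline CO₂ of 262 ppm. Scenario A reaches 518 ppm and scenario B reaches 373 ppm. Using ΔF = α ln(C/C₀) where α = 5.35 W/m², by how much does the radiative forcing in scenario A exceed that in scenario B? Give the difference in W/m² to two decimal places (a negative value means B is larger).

ΔF_A − ΔF_B = 1.76 W/m²

ΔF_A = 5.35 ln(518/262) = 5.35 × 0.68163 = 3.6467 W/m².
ΔF_B = 5.35 ln(373/262) = 5.35 × 0.35323 = 1.8898 W/m².
Difference: 3.6467 − 1.8898 = 1.7569 W/m².
(Equivalently, ΔF_A − ΔF_B = 5.35 ln(518/373) = 5.35 × 0.32840 = 1.7569 W/m².)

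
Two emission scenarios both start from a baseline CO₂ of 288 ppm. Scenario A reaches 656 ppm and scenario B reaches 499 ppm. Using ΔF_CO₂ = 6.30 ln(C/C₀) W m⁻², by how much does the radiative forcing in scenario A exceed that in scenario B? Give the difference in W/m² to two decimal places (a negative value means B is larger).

ΔF_A − ΔF_B = 1.72 W/m²

ΔF_A = 6.30 ln(656/288) = 6.30 × 0.82320 = 5.1862 W/m².
ΔF_B = 6.30 ln(499/288) = 6.30 × 0.54965 = 3.4628 W/m².
Difference: 5.1862 − 3.4628 = 1.7234 W/m².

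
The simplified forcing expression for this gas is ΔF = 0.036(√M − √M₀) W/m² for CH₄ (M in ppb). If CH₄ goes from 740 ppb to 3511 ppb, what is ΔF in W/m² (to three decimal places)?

ΔF = 1.154 W/m²

CH₄: 0.036 × (√3511 − √740) = 0.036 × (59.2537 − 27.2029) = 0.036 × 32.0508 = 1.1538 W/m².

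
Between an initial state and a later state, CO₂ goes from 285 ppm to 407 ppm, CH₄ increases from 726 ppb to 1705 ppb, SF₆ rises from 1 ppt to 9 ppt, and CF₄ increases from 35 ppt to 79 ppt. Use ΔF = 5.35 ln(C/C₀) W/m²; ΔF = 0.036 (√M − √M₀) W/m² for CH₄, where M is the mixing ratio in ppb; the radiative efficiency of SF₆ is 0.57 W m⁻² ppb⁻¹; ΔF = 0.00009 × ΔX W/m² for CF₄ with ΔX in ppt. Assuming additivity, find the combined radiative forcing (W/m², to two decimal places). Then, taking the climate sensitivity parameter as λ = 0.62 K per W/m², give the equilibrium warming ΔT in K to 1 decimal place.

CO₂: 5.35 × ln(407/285) = 5.35 × ln(1.42807) = 5.35 × 0.35632 = 1.9063 W/m².
CH₄: 0.036 × (√1705 − √726) = 0.036 × (41.2916 − 26.9444) = 0.036 × 14.3472 = 0.5165 W/m².
SF₆: Δ = 9 − 1 = 8 ppt = 0.008 ppb; ΔF = 0.57 × 0.008 = 0.0046 W/m².
CF₄: ΔF = 0.00009 × (79 − 35) = 0.00009 × 44 = 0.0040 W/m².
Total ΔF = 1.9063 + 0.5165 + 0.0046 + 0.0040 = 2.4314 W/m².
ΔT = λ ΔF = 0.62 × 2.43 = 1.5066 K.

ΔF = 2.43 W/m²; ΔT = 1.5 K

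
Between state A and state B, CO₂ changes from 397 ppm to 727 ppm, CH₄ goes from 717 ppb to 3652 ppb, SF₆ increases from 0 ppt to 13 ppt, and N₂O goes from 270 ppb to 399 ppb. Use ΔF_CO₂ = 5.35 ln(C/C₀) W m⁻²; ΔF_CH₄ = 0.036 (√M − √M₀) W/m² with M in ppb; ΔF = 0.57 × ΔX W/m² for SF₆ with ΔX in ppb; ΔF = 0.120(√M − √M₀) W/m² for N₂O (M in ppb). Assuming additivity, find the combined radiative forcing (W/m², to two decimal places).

ΔF = 4.88 W/m²

CO₂: 5.35 × ln(727/397) = 5.35 × ln(1.83123) = 5.35 × 0.60499 = 3.2367 W/m².
CH₄: 0.036 × (√3652 − √717) = 0.036 × (60.4318 − 26.7769) = 0.036 × 33.6549 = 1.2116 W/m².
SF₆: Δ = 13 − 0 = 13 ppt = 0.013 ppb; ΔF = 0.57 × 0.013 = 0.0074 W/m².
N₂O: 0.120 × (√399 − √270) = 0.120 × (19.9750 − 16.4317) = 0.120 × 3.5433 = 0.4252 W/m².
Total ΔF = 3.2367 + 1.2116 + 0.0074 + 0.4252 = 4.8809 W/m².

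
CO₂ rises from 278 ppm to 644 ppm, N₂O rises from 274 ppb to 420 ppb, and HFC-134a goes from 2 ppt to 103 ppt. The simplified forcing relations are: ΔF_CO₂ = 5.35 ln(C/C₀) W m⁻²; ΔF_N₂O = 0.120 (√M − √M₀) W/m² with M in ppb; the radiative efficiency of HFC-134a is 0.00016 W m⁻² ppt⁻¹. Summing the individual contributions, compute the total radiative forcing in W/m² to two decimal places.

ΔF = 4.98 W/m²

CO₂: 5.35 × ln(644/278) = 5.35 × ln(2.31655) = 5.35 × 0.84008 = 4.4944 W/m².
N₂O: 0.120 × (√420 − √274) = 0.120 × (20.4939 − 16.5529) = 0.120 × 3.9410 = 0.4729 W/m².
HFC-134a: ΔF = 0.00016 × (103 − 2) = 0.00016 × 101 = 0.0162 W/m².
Total ΔF = 4.4944 + 0.4729 + 0.0162 = 4.9835 W/m².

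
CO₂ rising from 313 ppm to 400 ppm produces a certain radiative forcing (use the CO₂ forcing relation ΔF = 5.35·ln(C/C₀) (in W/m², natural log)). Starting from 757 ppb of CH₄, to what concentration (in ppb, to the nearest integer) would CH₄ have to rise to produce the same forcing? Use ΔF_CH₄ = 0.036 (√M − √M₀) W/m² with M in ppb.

M ≈ 4091 ppb

CO₂ forcing: 5.35 × ln(400/313) = 5.35 × 0.245261 = 1.31215 W/m².
Set 0.036(√M − √757) = 1.31215: √M = 1.31215/0.036 + √757 = 36.4486 + 27.5136 = 63.9622.
M = (63.9622)² = 4091.16 ppb.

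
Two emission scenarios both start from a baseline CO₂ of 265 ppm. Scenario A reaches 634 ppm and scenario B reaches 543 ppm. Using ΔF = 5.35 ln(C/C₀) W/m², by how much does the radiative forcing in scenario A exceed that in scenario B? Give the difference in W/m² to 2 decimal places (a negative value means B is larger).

ΔF_A − ΔF_B = 0.83 W/m²

ΔF_A = 5.35 ln(634/265) = 5.35 × 0.87232 = 4.6669 W/m².
ΔF_B = 5.35 ln(543/265) = 5.35 × 0.71738 = 3.8380 W/m².
Difference: 4.6669 − 3.8380 = 0.8289 W/m².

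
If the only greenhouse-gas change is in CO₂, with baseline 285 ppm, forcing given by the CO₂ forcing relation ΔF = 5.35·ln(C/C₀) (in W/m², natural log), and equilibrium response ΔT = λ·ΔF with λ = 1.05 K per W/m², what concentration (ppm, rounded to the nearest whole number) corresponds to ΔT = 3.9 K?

Required forcing: ΔF = ΔT/λ = 3.9/1.05 = 3.7143 W/m².
Then ln(C/285) = ΔF/5.35 = 3.7143/5.35 = 0.69426.
So C = 285 × e^0.69426 = 285 × 2.00223 = 570.64 ppm.

C ≈ 571 ppm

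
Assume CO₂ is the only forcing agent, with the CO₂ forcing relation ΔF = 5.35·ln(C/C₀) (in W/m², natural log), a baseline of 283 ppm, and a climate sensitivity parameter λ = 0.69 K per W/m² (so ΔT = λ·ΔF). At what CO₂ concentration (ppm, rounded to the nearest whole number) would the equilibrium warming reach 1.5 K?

Required forcing: ΔF = ΔT/λ = 1.5/0.69 = 2.1739 W/m².
Then ln(C/283) = ΔF/5.35 = 2.1739/5.35 = 0.40634.
So C = 283 × e^0.40634 = 283 × 1.50131 = 424.87 ppm.

C ≈ 425 ppm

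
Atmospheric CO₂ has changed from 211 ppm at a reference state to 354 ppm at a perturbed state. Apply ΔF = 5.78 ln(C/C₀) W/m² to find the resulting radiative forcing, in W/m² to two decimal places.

CO₂: 5.78 × ln(354/211) = 5.78 × ln(1.67773) = 5.78 × 0.51744 = 2.9908 W/m².

ΔF = 2.99 W/m²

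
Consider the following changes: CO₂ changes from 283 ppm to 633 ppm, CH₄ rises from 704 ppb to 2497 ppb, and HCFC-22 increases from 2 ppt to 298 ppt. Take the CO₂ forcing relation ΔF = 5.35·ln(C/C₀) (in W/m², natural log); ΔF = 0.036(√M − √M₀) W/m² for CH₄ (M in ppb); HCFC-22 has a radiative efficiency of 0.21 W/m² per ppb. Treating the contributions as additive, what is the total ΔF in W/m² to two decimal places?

ΔF = 5.21 W/m²

CO₂: 5.35 × ln(633/283) = 5.35 × ln(2.23675) = 5.35 × 0.80502 = 4.3069 W/m².
CH₄: 0.036 × (√2497 − √704) = 0.036 × (49.9700 − 26.5330) = 0.036 × 23.4370 = 0.8437 W/m².
HCFC-22: Δ = 298 − 2 = 296 ppt = 0.296 ppb; ΔF = 0.21 × 0.296 = 0.0622 W/m².
Total ΔF = 4.3069 + 0.8437 + 0.0622 = 5.2128 W/m².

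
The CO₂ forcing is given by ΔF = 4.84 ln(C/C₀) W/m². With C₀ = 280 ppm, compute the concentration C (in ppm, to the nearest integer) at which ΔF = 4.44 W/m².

C ≈ 701 ppm

Set 4.84 ln(C/280) = 4.44, so ln(C/280) = 4.44/4.84 = 0.91736.
Then C/280 = e^0.91736 = 2.50267, giving C = 280 × 2.50267 = 700.75 ppm.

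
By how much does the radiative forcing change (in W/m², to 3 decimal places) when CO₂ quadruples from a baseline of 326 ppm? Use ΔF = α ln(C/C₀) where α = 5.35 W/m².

ΔF = 5.35 × ln(4) = 5.35 × 1.38629 = 7.4167 W/m².

ΔF = 7.417 W/m²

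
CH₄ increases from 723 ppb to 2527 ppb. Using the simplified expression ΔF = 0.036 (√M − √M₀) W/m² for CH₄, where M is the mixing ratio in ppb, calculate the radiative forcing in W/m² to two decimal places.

ΔF = 0.84 W/m²

CH₄: 0.036 × (√2527 − √723) = 0.036 × (50.2693 − 26.8887) = 0.036 × 23.3806 = 0.8417 W/m².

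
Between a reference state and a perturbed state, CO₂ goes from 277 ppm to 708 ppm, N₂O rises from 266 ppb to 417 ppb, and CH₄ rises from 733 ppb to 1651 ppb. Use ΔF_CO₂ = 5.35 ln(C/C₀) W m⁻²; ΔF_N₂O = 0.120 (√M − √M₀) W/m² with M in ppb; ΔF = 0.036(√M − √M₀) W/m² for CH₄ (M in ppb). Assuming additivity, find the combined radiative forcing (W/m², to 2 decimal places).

ΔF = 6.00 W/m²

CO₂: 5.35 × ln(708/277) = 5.35 × ln(2.55596) = 5.35 × 0.93843 = 5.0206 W/m².
N₂O: 0.120 × (√417 − √266) = 0.120 × (20.4206 − 16.3095) = 0.120 × 4.1111 = 0.4933 W/m².
CH₄: 0.036 × (√1651 − √733) = 0.036 × (40.6325 − 27.0740) = 0.036 × 13.5585 = 0.4881 W/m².
Total ΔF = 5.0206 + 0.4933 + 0.4881 = 6.0020 W/m².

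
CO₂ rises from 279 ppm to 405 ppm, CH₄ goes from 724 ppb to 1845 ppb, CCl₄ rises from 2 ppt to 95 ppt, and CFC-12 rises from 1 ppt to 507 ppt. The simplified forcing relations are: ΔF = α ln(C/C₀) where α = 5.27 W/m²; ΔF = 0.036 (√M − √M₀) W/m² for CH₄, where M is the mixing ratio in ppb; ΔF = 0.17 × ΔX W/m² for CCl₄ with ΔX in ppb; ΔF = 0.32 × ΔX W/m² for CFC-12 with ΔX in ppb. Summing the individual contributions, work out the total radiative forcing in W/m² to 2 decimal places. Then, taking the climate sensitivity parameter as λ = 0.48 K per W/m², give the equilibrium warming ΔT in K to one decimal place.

CO₂: 5.27 × ln(405/279) = 5.27 × ln(1.45161) = 5.27 × 0.37267 = 1.9640 W/m².
CH₄: 0.036 × (√1845 − √724) = 0.036 × (42.9535 − 26.9072) = 0.036 × 16.0463 = 0.5777 W/m².
CCl₄: Δ = 95 − 2 = 93 ppt = 0.093 ppb; ΔF = 0.17 × 0.093 = 0.0158 W/m².
CFC-12: Δ = 507 − 1 = 506 ppt = 0.506 ppb; ΔF = 0.32 × 0.506 = 0.1619 W/m².
Total ΔF = 1.9640 + 0.5777 + 0.0158 + 0.1619 = 2.7194 W/m².
ΔT = λ ΔF = 0.48 × 2.72 = 1.3056 K.

ΔF = 2.72 W/m²; ΔT = 1.3 K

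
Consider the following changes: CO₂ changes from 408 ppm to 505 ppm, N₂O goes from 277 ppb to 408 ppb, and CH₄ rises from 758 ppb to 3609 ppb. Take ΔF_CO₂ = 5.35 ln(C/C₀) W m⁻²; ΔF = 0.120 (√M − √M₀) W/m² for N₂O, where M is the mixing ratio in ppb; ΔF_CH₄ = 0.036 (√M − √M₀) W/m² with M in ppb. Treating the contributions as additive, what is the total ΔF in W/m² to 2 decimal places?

CO₂: 5.35 × ln(505/408) = 5.35 × ln(1.23775) = 5.35 × 0.21330 = 1.1412 W/m².
N₂O: 0.120 × (√408 − √277) = 0.120 × (20.1990 − 16.6433) = 0.120 × 3.5557 = 0.4267 W/m².
CH₄: 0.036 × (√3609 − √758) = 0.036 × (60.0750 − 27.5318) = 0.036 × 32.5432 = 1.1716 W/m².
Total ΔF = 1.1412 + 0.4267 + 1.1716 = 2.7395 W/m².

ΔF = 2.74 W/m²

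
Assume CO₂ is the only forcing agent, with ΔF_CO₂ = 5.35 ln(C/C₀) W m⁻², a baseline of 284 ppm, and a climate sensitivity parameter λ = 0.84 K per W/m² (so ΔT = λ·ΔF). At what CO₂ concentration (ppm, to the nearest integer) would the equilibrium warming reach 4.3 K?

C ≈ 739 ppm

Required forcing: ΔF = ΔT/λ = 4.3/0.84 = 5.1190 W/m².
Then ln(C/284) = ΔF/5.35 = 5.1190/5.35 = 0.95682.
So C = 284 × e^0.95682 = 284 × 2.60340 = 739.37 ppm.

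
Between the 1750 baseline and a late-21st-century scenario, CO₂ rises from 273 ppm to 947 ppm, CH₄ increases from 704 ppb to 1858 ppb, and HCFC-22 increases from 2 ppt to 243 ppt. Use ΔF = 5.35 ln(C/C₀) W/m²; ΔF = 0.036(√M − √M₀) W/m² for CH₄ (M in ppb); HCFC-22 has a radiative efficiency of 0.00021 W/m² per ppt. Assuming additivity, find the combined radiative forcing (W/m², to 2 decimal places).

ΔF = 7.30 W/m²

CO₂: 5.35 × ln(947/273) = 5.35 × ln(3.46886) = 5.35 × 1.24383 = 6.6545 W/m².
CH₄: 0.036 × (√1858 − √704) = 0.036 × (43.1045 − 26.5330) = 0.036 × 16.5715 = 0.5966 W/m².
HCFC-22: ΔF = 0.00021 × (243 − 2) = 0.00021 × 241 = 0.0506 W/m².
Total ΔF = 6.6545 + 0.5966 + 0.0506 = 7.3017 W/m².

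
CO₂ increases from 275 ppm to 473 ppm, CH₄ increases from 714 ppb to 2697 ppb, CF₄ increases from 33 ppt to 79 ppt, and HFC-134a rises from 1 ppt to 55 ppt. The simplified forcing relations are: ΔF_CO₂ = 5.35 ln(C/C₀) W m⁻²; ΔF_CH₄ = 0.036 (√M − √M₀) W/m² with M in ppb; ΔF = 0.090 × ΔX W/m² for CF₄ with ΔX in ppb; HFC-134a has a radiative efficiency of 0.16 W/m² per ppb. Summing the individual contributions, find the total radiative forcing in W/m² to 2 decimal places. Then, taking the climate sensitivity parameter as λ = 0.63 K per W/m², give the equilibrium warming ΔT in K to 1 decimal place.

ΔF = 3.82 W/m²; ΔT = 2.4 K

CO₂: 5.35 × ln(473/275) = 5.35 × ln(1.72000) = 5.35 × 0.54232 = 2.9014 W/m².
CH₄: 0.036 × (√2697 − √714) = 0.036 × (51.9326 − 26.7208) = 0.036 × 25.2118 = 0.9076 W/m².
CF₄: Δ = 79 − 33 = 46 ppt = 0.046 ppb; ΔF = 0.090 × 0.046 = 0.0041 W/m².
HFC-134a: Δ = 55 − 1 = 54 ppt = 0.054 ppb; ΔF = 0.16 × 0.054 = 0.0086 W/m².
Total ΔF = 2.9014 + 0.9076 + 0.0041 + 0.0086 = 3.8217 W/m².
ΔT = λ ΔF = 0.63 × 3.82 = 2.4066 K.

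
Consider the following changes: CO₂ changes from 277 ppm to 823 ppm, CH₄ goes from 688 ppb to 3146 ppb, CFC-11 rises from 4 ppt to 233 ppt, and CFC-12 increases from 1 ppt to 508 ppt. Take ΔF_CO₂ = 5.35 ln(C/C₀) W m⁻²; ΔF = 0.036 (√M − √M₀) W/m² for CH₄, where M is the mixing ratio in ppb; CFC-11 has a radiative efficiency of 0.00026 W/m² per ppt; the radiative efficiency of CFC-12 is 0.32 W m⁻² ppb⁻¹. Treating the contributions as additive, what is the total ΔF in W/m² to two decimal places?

CO₂: 5.35 × ln(823/277) = 5.35 × ln(2.97112) = 5.35 × 1.08894 = 5.8258 W/m².
CH₄: 0.036 × (√3146 − √688) = 0.036 × (56.0892 − 26.2298) = 0.036 × 29.8594 = 1.0749 W/m².
CFC-11: ΔF = 0.00026 × (233 − 4) = 0.00026 × 229 = 0.0595 W/m².
CFC-12: Δ = 508 − 1 = 507 ppt = 0.507 ppb; ΔF = 0.32 × 0.507 = 0.1622 W/m².
Total ΔF = 5.8258 + 1.0749 + 0.0595 + 0.1622 = 7.1224 W/m².

ΔF = 7.12 W/m²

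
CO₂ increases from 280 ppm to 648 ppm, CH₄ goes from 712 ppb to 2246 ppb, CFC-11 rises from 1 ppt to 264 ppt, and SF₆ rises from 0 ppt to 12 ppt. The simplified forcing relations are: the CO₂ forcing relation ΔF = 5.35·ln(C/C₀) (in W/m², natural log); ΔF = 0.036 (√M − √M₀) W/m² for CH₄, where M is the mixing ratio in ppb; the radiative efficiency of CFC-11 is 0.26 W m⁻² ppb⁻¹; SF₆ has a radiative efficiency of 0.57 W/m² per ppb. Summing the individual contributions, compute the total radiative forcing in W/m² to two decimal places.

CO₂: 5.35 × ln(648/280) = 5.35 × ln(2.31429) = 5.35 × 0.83910 = 4.4892 W/m².
CH₄: 0.036 × (√2246 − √712) = 0.036 × (47.3920 − 26.6833) = 0.036 × 20.7087 = 0.7455 W/m².
CFC-11: Δ = 264 − 1 = 263 ppt = 0.263 ppb; ΔF = 0.26 × 0.263 = 0.0684 W/m².
SF₆: Δ = 12 − 0 = 12 ppt = 0.012 ppb; ΔF = 0.57 × 0.012 = 0.0068 W/m².
Total ΔF = 4.4892 + 0.7455 + 0.0684 + 0.0068 = 5.3099 W/m².

ΔF = 5.31 W/m²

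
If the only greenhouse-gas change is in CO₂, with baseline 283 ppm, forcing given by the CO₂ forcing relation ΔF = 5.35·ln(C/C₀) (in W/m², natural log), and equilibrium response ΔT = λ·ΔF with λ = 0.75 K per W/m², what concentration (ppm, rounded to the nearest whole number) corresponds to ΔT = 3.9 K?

C ≈ 748 ppm

Required forcing: ΔF = ΔT/λ = 3.9/0.75 = 5.2000 W/m².
Then ln(C/283) = ΔF/5.35 = 5.2000/5.35 = 0.97196.
So C = 283 × e^0.97196 = 283 × 2.64312 = 748.00 ppm.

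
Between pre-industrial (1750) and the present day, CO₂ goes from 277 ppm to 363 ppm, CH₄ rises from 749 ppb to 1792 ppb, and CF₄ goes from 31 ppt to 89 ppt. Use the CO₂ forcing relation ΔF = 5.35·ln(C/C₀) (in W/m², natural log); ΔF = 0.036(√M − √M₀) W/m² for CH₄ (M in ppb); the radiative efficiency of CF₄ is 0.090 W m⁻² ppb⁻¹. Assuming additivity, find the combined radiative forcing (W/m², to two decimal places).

CO₂: 5.35 × ln(363/277) = 5.35 × ln(1.31047) = 5.35 × 0.27039 = 1.4466 W/m².
CH₄: 0.036 × (√1792 − √749) = 0.036 × (42.3320 − 27.3679) = 0.036 × 14.9641 = 0.5387 W/m².
CF₄: Δ = 89 − 31 = 58 ppt = 0.058 ppb; ΔF = 0.090 × 0.058 = 0.0052 W/m².
Total ΔF = 1.4466 + 0.5387 + 0.0052 = 1.9905 W/m².

ΔF = 1.99 W/m²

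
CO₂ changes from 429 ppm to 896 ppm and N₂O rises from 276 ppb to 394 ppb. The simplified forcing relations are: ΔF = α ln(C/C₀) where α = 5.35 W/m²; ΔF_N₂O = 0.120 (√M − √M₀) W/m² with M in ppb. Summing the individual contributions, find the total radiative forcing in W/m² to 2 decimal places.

CO₂: 5.35 × ln(896/429) = 5.35 × ln(2.08858) = 5.35 × 0.73648 = 3.9402 W/m².
N₂O: 0.120 × (√394 − √276) = 0.120 × (19.8494 − 16.6132) = 0.120 × 3.2362 = 0.3883 W/m².
Total ΔF = 3.9402 + 0.3883 = 4.3285 W/m².

ΔF = 4.33 W/m²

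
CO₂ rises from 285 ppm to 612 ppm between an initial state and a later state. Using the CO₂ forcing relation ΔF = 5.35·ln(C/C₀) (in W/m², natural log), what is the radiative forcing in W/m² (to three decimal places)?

CO₂: 5.35 × ln(612/285) = 5.35 × ln(2.14737) = 5.35 × 0.76424 = 4.0887 W/m².

ΔF = 4.089 W/m²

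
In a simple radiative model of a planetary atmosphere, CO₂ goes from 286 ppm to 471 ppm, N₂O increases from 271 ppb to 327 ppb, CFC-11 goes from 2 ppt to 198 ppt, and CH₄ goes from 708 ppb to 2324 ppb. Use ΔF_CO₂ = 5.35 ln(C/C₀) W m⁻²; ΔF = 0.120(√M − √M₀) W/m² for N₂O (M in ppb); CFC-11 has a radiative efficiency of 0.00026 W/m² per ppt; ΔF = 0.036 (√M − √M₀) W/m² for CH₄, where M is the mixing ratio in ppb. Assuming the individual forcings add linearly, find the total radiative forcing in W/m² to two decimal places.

ΔF = 3.69 W/m²

CO₂: 5.35 × ln(471/286) = 5.35 × ln(1.64685) = 5.35 × 0.49886 = 2.6689 W/m².
N₂O: 0.120 × (√327 − √271) = 0.120 × (18.0831 − 16.4621) = 0.120 × 1.6210 = 0.1945 W/m².
CFC-11: ΔF = 0.00026 × (198 − 2) = 0.00026 × 196 = 0.0510 W/m².
CH₄: 0.036 × (√2324 − √708) = 0.036 × (48.2079 − 26.6083) = 0.036 × 21.5996 = 0.7776 W/m².
Total ΔF = 2.6689 + 0.1945 + 0.0510 + 0.7776 = 3.6920 W/m².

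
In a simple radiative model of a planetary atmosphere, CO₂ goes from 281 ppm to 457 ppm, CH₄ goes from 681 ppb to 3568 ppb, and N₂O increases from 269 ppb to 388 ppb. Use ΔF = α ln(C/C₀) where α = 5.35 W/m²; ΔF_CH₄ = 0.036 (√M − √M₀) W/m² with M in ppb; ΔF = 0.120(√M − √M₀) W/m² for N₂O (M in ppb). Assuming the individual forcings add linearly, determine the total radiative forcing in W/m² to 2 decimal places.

CO₂: 5.35 × ln(457/281) = 5.35 × ln(1.62633) = 5.35 × 0.48633 = 2.6019 W/m².
CH₄: 0.036 × (√3568 − √681) = 0.036 × (59.7327 − 26.0960) = 0.036 × 33.6367 = 1.2109 W/m².
N₂O: 0.120 × (√388 − √269) = 0.120 × (19.6977 − 16.4012) = 0.120 × 3.2965 = 0.3956 W/m².
Total ΔF = 2.6019 + 1.2109 + 0.3956 = 4.2084 W/m².

ΔF = 4.21 W/m²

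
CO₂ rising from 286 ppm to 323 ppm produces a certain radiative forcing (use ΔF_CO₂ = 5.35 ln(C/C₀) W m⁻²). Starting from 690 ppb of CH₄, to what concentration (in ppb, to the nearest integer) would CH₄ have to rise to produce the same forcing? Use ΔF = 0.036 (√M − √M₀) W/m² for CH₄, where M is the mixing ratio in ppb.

M ≈ 1967 ppb

CO₂ forcing: 5.35 × ln(323/286) = 5.35 × 0.121661 = 0.65089 W/m².
Set 0.036(√M − √690) = 0.65089: √M = 0.65089/0.036 + √690 = 18.0803 + 26.2679 = 44.3482.
M = (44.3482)² = 1966.76 ppb.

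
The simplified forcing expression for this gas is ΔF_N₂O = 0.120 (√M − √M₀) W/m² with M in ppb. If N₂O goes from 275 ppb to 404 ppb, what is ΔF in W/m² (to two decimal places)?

N₂O: 0.120 × (√404 − √275) = 0.120 × (20.0998 − 16.5831) = 0.120 × 3.5167 = 0.4220 W/m².

ΔF = 0.42 W/m²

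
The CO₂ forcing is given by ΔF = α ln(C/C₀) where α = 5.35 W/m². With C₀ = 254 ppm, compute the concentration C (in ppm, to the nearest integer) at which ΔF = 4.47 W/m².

C ≈ 586 ppm

Set 5.35 ln(C/254) = 4.47, so ln(C/254) = 4.47/5.35 = 0.83551.
Then C/254 = e^0.83551 = 2.30599, giving C = 254 × 2.30599 = 585.72 ppm.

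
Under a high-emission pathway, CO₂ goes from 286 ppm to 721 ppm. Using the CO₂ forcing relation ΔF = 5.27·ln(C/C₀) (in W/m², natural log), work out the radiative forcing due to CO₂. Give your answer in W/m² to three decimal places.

ΔF = 4.873 W/m²

CO₂: 5.27 × ln(721/286) = 5.27 × ln(2.52098) = 5.27 × 0.92465 = 4.8729 W/m².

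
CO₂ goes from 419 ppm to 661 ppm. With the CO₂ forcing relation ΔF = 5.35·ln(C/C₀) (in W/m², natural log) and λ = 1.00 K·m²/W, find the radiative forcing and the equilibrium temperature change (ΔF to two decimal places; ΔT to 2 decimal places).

CO₂: 5.35 × ln(661/419) = 5.35 × ln(1.57757) = 5.35 × 0.45589 = 2.4390 W/m².
ΔT = λ ΔF = 1.00 × 2.44 = 2.4400 K.

ΔF = 2.44 W/m²; ΔT = 2.44 K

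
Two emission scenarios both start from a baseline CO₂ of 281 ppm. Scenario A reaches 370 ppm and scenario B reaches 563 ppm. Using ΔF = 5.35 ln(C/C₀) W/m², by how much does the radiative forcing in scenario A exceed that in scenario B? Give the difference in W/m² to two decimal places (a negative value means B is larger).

ΔF_A = 5.35 ln(370/281) = 5.35 × 0.27515 = 1.4721 W/m².
ΔF_B = 5.35 ln(563/281) = 5.35 × 0.69492 = 3.7178 W/m².
Difference: 1.4721 − 3.7178 = -2.2457 W/m².

ΔF_A − ΔF_B = -2.25 W/m²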